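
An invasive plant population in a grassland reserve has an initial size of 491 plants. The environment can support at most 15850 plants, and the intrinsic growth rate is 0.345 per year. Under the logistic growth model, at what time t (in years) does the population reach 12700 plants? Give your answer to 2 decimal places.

14.02 years

A = (K − N₀)/N₀ = (15850 − 491)/491 = 31.281.
Solve 15850/(1 + 31.281·e^(−0.345t)) = 12700: 1 + 31.281·e^(−0.345t) = 1.248, so e^(−0.345t) = 0.00792913.
−0.345·t = ln(0.00792913) = -4.8372, so t = 4.8372/0.345 = 14.021.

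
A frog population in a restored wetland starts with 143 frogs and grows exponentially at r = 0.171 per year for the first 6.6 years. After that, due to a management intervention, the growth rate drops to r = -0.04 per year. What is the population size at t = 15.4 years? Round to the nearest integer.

311 frogs

Phase 1: N(6.6) = 143·e^(0.171×6.6) = 143·e^1.129 = 442.06.
Phase 2 runs for 15.4 − 6.6 = 8.8 years at r = -0.04.
N(15.4) = 442.06·e^(-0.04×8.8) = 442.06·e^-0.352 = 310.892.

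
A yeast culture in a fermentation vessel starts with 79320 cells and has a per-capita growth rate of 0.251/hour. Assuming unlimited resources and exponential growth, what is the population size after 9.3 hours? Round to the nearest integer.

818759 cells

N(t) = N₀·e^(rt) = 79320 × e^(0.251×9.3) = 79320 × e^2.334.
e^2.334 ≈ 10.322, so N ≈ 79320 × 10.322 = 818759.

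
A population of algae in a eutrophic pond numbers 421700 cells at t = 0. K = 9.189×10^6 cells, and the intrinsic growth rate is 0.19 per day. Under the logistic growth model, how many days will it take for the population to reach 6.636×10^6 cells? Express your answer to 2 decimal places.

21.00 days

A = (K − N₀)/N₀ = (9.189×10^6 − 421700)/421700 = 20.79.
Solve 9.189×10^6/(1 + 20.79·e^(−0.19t)) = 6.636×10^6: 1 + 20.79·e^(−0.19t) = 1.3847, so e^(−0.19t) = 0.0185047.
−0.19·t = ln(0.0185047) = -3.9897, so t = 3.9897/0.19 = 20.999.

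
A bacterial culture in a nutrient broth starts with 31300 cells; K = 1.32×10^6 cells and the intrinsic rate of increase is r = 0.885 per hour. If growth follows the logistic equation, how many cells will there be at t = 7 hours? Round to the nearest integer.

A = (K − N₀)/N₀ = (1.32×10^6 − 31300)/31300 = 41.173.
N(t) = K/(1 + A·e^(−rt)) = 1.32×10^6/(1 + 41.173×e^(−0.885×7)).
e^(−6.195) = 0.0020396; denominator = 1 + 41.173×0.0020396 = 1.084.
N = 1.32×10^6/1.084 = 1.21774×10^6.

1217740 cells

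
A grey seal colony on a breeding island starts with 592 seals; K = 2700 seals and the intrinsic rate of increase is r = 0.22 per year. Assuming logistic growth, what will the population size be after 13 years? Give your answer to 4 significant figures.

2243 seals

A = (K − N₀)/N₀ = (2700 − 592)/592 = 3.5608.
N(t) = K/(1 + A·e^(−rt)) = 2700/(1 + 3.5608×e^(−0.22×13)).
e^(−2.86) = 0.057269; denominator = 1 + 3.5608×0.057269 = 1.2039.
N = 2700/1.2039 = 2242.67.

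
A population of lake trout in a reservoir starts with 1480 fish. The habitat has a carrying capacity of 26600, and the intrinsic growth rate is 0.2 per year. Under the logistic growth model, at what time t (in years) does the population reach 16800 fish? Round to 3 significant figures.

16.9 years

A = (K − N₀)/N₀ = (26600 − 1480)/1480 = 16.973.
Solve 26600/(1 + 16.973·e^(−0.2t)) = 16800: 1 + 16.973·e^(−0.2t) = 1.5833, so e^(−0.2t) = 0.0343684.
−0.2·t = ln(0.0343684) = -3.3706, so t = 3.3706/0.2 = 16.853.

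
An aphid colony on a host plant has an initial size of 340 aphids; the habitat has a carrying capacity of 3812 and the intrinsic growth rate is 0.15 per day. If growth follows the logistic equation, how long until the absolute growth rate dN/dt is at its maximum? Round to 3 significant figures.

Logistic growth is fastest at N = K/2 = 1906.
A = (K − N₀)/N₀ = 10.212. Set K/(1 + A·e^(−rt)) = K/2 → A·e^(−rt) = 1.
e^(−0.15t) = 1/10.212 = 0.0979263, so t = ln(10.212)/0.15 = 2.3235/0.15 = 15.49.

15.5 days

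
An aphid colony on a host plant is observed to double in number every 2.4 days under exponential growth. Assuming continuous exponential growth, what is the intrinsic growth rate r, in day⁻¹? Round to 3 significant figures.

r = ln(2)/t_d = 0.6931/2.4 = 0.28881.

0.289 per day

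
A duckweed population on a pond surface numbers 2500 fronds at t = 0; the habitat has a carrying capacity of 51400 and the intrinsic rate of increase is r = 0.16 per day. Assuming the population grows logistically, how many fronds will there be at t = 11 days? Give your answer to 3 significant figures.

A = (K − N₀)/N₀ = (51400 − 2500)/2500 = 19.56.
N(t) = K/(1 + A·e^(−rt)) = 51400/(1 + 19.56×e^(−0.16×11)).
e^(−1.76) = 0.17204; denominator = 1 + 19.56×0.17204 = 4.3652.
N = 51400/4.3652 = 11775.

11800 fronds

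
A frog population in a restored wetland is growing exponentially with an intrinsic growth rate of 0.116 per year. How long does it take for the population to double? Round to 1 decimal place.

Doubling time t_d = ln(2)/r = 0.6931/0.116 = 5.9754.

6.0 years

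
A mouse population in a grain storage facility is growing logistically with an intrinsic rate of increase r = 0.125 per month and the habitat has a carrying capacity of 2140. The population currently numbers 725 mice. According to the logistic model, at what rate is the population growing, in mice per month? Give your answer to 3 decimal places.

59.923 mice per month

dN/dt = rN(1 − N/K) = 0.125 × 725 × (1 − 725/2140).
1 − 725/2140 = 0.66121; dN/dt = 0.125 × 725 × 0.66121 = 59.923.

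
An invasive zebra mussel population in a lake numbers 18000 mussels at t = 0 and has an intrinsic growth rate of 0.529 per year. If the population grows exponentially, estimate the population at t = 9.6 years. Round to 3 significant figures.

N(t) = N₀·e^(rt) = 18000 × e^(0.529×9.6) = 18000 × e^5.078.
e^5.078 ≈ 160.52, so N ≈ 18000 × 160.52 = 2.889306×10^6.

2890000 mussels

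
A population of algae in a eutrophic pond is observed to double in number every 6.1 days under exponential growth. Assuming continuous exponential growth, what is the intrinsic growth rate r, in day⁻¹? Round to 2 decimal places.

0.11 per day

r = ln(2)/t_d = 0.6931/6.1 = 0.11363.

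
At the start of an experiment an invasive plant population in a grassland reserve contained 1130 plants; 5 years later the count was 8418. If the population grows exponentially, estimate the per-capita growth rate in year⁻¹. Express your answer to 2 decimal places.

From N(t) = N₀·e^(rt): e^(r·5) = 8418/1130 = 7.4496.
r·5 = ln(7.4496) = 2.0082, so r = 2.0082/5 = 0.40163.

0.40 per year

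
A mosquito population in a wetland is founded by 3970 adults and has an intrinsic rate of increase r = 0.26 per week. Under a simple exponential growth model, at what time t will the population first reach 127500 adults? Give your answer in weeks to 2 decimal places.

Set N₀·e^(rt) = 127500: e^(0.26·t) = 127500/3970 = 32.116.
0.26·t = ln(32.116) = 3.4694, so t = 3.4694/0.26 = 13.344.

13.34 weeks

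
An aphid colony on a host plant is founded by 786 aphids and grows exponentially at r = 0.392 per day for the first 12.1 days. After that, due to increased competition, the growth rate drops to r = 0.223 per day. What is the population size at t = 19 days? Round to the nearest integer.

Phase 1: N(12.1) = 786·e^(0.392×12.1) = 786·e^4.743 = 90233.6.
Phase 2 runs for 19 − 12.1 = 6.9 days at r = 0.223.
N(19) = 90233.6·e^(0.223×6.9) = 90233.6·e^1.539 = 420356.

420356 aphids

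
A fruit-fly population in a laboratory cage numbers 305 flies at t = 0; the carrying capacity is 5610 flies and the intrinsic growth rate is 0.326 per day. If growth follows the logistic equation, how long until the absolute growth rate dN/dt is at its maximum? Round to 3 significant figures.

8.76 days

Logistic growth is fastest at N = K/2 = 2805.
A = (K − N₀)/N₀ = 17.393. Set K/(1 + A·e^(−rt)) = K/2 → A·e^(−rt) = 1.
e^(−0.326t) = 1/17.393 = 0.0574929, so t = ln(17.393)/0.326 = 2.8561/0.326 = 8.761.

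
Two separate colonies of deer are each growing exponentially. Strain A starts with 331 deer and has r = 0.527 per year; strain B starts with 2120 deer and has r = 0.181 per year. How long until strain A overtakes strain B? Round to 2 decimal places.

Set 331·e^(0.527t) = 2120·e^(0.181t).
e^((0.527 − 0.181)t) = 2120/331 → e^(0.346·t) = 6.4048.
0.346·t = ln(6.4048) = 1.8571, so t = 1.8571/0.346 = 5.3672.

5.37 years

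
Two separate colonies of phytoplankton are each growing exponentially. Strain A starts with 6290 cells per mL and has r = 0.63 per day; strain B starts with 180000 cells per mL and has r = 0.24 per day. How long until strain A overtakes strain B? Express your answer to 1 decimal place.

8.6 days

Set 6290·e^(0.63t) = 180000·e^(0.24t).
e^((0.63 − 0.24)t) = 180000/6290 → e^(0.39·t) = 28.617.
0.39·t = ln(28.617) = 3.354, so t = 3.354/0.39 = 8.6.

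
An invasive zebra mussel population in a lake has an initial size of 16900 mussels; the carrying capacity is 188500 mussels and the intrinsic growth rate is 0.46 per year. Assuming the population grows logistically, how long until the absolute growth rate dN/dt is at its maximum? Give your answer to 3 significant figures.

5.04 years

Logistic growth is fastest at N = K/2 = 94250.
A = (K − N₀)/N₀ = 10.154. Set K/(1 + A·e^(−rt)) = K/2 → A·e^(−rt) = 1.
e^(−0.46t) = 1/10.154 = 0.0984848, so t = ln(10.154)/0.46 = 2.3179/0.46 = 5.0388.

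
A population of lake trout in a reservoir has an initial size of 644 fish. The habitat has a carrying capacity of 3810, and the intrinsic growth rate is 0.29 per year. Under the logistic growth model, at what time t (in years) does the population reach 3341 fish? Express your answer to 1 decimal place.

12.3 years

A = (K − N₀)/N₀ = (3810 − 644)/644 = 4.9161.
Solve 3810/(1 + 4.9161·e^(−0.29t)) = 3341: 1 + 4.9161·e^(−0.29t) = 1.1404, so e^(−0.29t) = 0.0285543.
−0.29·t = ln(0.0285543) = -3.5559, so t = 3.5559/0.29 = 12.262.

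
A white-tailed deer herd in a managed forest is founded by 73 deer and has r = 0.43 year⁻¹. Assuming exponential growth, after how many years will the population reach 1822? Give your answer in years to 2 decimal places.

Set N₀·e^(rt) = 1822: e^(0.43·t) = 1822/73 = 24.959.
0.43·t = ln(24.959) = 3.2172, so t = 3.2172/0.43 = 7.4819.

7.48 years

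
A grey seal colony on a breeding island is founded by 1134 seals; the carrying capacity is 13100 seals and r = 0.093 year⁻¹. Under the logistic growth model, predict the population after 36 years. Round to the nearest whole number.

9555 seals

A = (K − N₀)/N₀ = (13100 − 1134)/1134 = 10.552.
N(t) = K/(1 + A·e^(−rt)) = 13100/(1 + 10.552×e^(−0.093×36)).
e^(−3.348) = 0.035155; denominator = 1 + 10.552×0.035155 = 1.371.
N = 13100/1.371 = 9555.4.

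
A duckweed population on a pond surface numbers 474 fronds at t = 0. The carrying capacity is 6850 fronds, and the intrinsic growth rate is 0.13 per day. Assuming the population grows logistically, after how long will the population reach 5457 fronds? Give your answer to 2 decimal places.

30.50 days

A = (K − N₀)/N₀ = (6850 − 474)/474 = 13.451.
Solve 6850/(1 + 13.451·e^(−0.13t)) = 5457: 1 + 13.451·e^(−0.13t) = 1.2553, so e^(−0.13t) = 0.018977.
−0.13·t = ln(0.018977) = -3.9645, so t = 3.9645/0.13 = 30.496.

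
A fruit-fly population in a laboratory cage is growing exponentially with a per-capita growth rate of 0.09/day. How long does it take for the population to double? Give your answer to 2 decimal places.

Doubling time t_d = ln(2)/r = 0.6931/0.09 = 7.7016.

7.70 days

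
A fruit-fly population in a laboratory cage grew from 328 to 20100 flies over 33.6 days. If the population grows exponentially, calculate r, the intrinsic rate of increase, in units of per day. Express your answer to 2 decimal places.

0.12 per day

From N(t) = N₀·e^(rt): e^(r·33.6) = 20100/328 = 61.28.
r·33.6 = ln(61.28) = 4.1155, so r = 4.1155/33.6 = 0.12248.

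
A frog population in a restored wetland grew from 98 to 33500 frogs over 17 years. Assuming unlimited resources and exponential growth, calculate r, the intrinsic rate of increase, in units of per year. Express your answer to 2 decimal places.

0.34 per year

From N(t) = N₀·e^(rt): e^(r·17) = 33500/98 = 341.84.
r·17 = ln(341.84) = 5.8343, so r = 5.8343/17 = 0.3432.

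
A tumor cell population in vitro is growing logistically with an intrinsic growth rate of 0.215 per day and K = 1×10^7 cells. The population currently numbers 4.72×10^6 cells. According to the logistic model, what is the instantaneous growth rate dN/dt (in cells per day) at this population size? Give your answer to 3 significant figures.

536000 cells per day

dN/dt = rN(1 − N/K) = 0.215 × 4.72×10^6 × (1 − 4.72×10^6/1×10^7).
1 − 4.72×10^6/1×10^7 = 0.528; dN/dt = 0.215 × 4.72×10^6 × 0.528 = 5.35814×10^5.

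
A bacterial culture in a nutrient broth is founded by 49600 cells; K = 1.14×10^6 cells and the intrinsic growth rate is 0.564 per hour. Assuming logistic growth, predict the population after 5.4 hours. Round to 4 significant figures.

A = (K − N₀)/N₀ = (1.14×10^6 − 49600)/49600 = 21.984.
N(t) = K/(1 + A·e^(−rt)) = 1.14×10^6/(1 + 21.984×e^(−0.564×5.4)).
e^(−3.046) = 0.047568; denominator = 1 + 21.984×0.047568 = 2.0457.
N = 1.14×10^6/2.0457 = 557260.

557300 cells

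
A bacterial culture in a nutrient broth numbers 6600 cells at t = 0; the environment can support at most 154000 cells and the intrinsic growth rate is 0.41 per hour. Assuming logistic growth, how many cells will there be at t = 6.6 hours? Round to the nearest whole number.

61799 cells

A = (K − N₀)/N₀ = (154000 − 6600)/6600 = 22.333.
N(t) = K/(1 + A·e^(−rt)) = 154000/(1 + 22.333×e^(−0.41×6.6)).
e^(−2.706) = 0.066803; denominator = 1 + 22.333×0.066803 = 2.4919.
N = 154000/2.4919 = 61799.1.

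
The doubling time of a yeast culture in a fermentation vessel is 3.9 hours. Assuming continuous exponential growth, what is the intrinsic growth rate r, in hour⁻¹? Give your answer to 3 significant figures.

0.178 per hour

r = ln(2)/t_d = 0.6931/3.9 = 0.17773.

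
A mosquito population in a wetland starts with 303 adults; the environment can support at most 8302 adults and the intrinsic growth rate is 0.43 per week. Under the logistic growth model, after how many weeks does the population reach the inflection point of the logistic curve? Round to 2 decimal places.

7.61 weeks

Logistic growth is fastest at N = K/2 = 4151.
A = (K − N₀)/N₀ = 26.399. Set K/(1 + A·e^(−rt)) = K/2 → A·e^(−rt) = 1.
e^(−0.43t) = 1/26.399 = 0.0378797, so t = ln(26.399)/0.43 = 3.2733/0.43 = 7.6124.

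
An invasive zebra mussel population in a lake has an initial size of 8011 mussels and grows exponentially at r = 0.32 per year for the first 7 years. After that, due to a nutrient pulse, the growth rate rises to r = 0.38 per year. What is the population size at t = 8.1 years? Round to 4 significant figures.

Phase 1: N(7) = 8011·e^(0.32×7) = 8011·e^2.24 = 75250.
Phase 2 runs for 8.1 − 7 = 1.1 years at r = 0.38.
N(8.1) = 75250·e^(0.38×1.1) = 75250·e^0.418 = 114299.

114300 mussels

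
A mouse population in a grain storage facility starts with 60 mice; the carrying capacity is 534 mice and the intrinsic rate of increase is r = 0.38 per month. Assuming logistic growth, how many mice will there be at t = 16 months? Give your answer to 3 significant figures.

A = (K − N₀)/N₀ = (534 − 60)/60 = 7.9.
N(t) = K/(1 + A·e^(−rt)) = 534/(1 + 7.9×e^(−0.38×16)).
e^(−6.08) = 0.0022882; denominator = 1 + 7.9×0.0022882 = 1.0181.
N = 534/1.0181 = 524.518.

525 mice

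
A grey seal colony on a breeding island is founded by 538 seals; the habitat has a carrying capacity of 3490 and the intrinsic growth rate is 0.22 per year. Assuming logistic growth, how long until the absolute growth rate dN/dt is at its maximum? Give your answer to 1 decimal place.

7.7 years

Logistic growth is fastest at N = K/2 = 1745.
A = (K − N₀)/N₀ = 5.487. Set K/(1 + A·e^(−rt)) = K/2 → A·e^(−rt) = 1.
e^(−0.22t) = 1/5.487 = 0.182249, so t = ln(5.487)/0.22 = 1.7024/0.22 = 7.7381.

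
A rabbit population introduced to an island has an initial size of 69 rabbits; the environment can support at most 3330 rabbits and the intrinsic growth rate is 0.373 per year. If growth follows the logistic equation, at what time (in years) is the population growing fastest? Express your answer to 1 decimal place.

10.3 years

Logistic growth is fastest at N = K/2 = 1665.
A = (K − N₀)/N₀ = 47.261. Set K/(1 + A·e^(−rt)) = K/2 → A·e^(−rt) = 1.
e^(−0.373t) = 1/47.261 = 0.0211592, so t = ln(47.261)/0.373 = 3.8557/0.373 = 10.337.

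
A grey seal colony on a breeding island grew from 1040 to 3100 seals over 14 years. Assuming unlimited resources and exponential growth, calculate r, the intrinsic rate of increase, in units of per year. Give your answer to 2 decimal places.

0.08 per year

From N(t) = N₀·e^(rt): e^(r·14) = 3100/1040 = 2.9808.
r·14 = ln(2.9808) = 1.0922, so r = 1.0922/14 = 0.078013.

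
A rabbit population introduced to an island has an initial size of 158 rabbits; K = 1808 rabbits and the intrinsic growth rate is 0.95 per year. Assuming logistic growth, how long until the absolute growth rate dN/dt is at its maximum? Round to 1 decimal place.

Logistic growth is fastest at N = K/2 = 904.
A = (K − N₀)/N₀ = 10.443. Set K/(1 + A·e^(−rt)) = K/2 → A·e^(−rt) = 1.
e^(−0.95t) = 1/10.443 = 0.0957576, so t = ln(10.443)/0.95 = 2.3459/0.95 = 2.4694.

2.5 years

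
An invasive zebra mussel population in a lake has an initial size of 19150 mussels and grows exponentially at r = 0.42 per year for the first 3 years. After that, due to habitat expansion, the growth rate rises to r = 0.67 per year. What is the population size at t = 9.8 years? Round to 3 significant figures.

Phase 1: N(3) = 19150·e^(0.42×3) = 19150·e^1.26 = 67511.8.
Phase 2 runs for 9.8 − 3 = 6.8 years at r = 0.67.
N(9.8) = 67511.8·e^(0.67×6.8) = 67511.8·e^4.556 = 6.427254×10^6.

6430000 mussels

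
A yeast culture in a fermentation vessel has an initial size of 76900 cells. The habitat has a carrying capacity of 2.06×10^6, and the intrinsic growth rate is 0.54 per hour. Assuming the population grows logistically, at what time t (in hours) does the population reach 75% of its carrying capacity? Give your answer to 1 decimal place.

8.1 hours

A = (K − N₀)/N₀ = (2.06×10^6 − 76900)/76900 = 25.788.
Solve 2.06×10^6/(1 + 25.788·e^(−0.54t)) = 1.545×10^6: 1 + 25.788·e^(−0.54t) = 1.3333, so e^(−0.54t) = 0.0129259.
−0.54·t = ln(0.0129259) = -4.3485, so t = 4.3485/0.54 = 8.0528.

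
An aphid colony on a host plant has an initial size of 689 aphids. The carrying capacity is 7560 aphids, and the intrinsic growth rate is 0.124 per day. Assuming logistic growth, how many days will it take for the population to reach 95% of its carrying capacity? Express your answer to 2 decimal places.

A = (K − N₀)/N₀ = (7560 − 689)/689 = 9.9724.
Solve 7560/(1 + 9.9724·e^(−0.124t)) = 7182: 1 + 9.9724·e^(−0.124t) = 1.0526, so e^(−0.124t) = 0.00527771.
−0.124·t = ln(0.00527771) = -5.2443, so t = 5.2443/0.124 = 42.292.

42.29 days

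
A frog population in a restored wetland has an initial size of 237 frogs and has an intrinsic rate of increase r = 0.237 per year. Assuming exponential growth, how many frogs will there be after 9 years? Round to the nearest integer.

2000 frogs

N(t) = N₀·e^(rt) = 237 × e^(0.237×9) = 237 × e^2.133.
e^2.133 ≈ 8.4401, so N ≈ 237 × 8.4401 = 2000.32.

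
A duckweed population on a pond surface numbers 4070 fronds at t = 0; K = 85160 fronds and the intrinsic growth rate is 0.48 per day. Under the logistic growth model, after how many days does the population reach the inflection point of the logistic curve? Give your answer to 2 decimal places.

Logistic growth is fastest at N = K/2 = 42580.
A = (K − N₀)/N₀ = 19.924. Set K/(1 + A·e^(−rt)) = K/2 → A·e^(−rt) = 1.
e^(−0.48t) = 1/19.924 = 0.0501911, so t = ln(19.924)/0.48 = 2.9919/0.48 = 6.2332.

6.23 days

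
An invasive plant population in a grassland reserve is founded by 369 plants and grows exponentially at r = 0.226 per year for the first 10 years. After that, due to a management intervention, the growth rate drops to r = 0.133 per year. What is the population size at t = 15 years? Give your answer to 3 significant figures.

Phase 1: N(10) = 369·e^(0.226×10) = 369·e^2.26 = 3536.16.
Phase 2 runs for 15 − 10 = 5 years at r = 0.133.
N(15) = 3536.16·e^(0.133×5) = 3536.16·e^0.665 = 6876.03.

6880 plants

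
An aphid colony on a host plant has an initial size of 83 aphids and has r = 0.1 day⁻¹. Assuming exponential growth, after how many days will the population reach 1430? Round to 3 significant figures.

28.5 days

Set N₀·e^(rt) = 1430: e^(0.1·t) = 1430/83 = 17.229.
0.1·t = ln(17.229) = 2.8466, so t = 2.8466/0.1 = 28.466.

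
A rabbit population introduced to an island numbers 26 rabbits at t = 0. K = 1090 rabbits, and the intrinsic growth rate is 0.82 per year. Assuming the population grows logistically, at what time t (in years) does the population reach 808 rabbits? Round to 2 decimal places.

5.81 years

A = (K − N₀)/N₀ = (1090 − 26)/26 = 40.923.
Solve 1090/(1 + 40.923·e^(−0.82t)) = 808: 1 + 40.923·e^(−0.82t) = 1.349, so e^(−0.82t) = 0.00852844.
−0.82·t = ln(0.00852844) = -4.7643, so t = 4.7643/0.82 = 5.8102.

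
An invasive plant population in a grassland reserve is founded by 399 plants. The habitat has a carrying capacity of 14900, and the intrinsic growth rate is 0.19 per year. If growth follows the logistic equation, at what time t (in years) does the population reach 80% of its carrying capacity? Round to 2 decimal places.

A = (K − N₀)/N₀ = (14900 − 399)/399 = 36.343.
Solve 14900/(1 + 36.343·e^(−0.19t)) = 11920: 1 + 36.343·e^(−0.19t) = 1.25, so e^(−0.19t) = 0.00687884.
−0.19·t = ln(0.00687884) = -4.9793, so t = 4.9793/0.19 = 26.207.

26.21 years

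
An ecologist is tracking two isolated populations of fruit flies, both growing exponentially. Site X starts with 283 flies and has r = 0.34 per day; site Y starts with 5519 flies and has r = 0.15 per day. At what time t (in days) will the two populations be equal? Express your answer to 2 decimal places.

Set 283·e^(0.34t) = 5519·e^(0.15t).
e^((0.34 − 0.15)t) = 5519/283 → e^(0.19·t) = 19.502.
0.19·t = ln(19.502) = 2.9705, so t = 2.9705/0.19 = 15.634.

15.63 days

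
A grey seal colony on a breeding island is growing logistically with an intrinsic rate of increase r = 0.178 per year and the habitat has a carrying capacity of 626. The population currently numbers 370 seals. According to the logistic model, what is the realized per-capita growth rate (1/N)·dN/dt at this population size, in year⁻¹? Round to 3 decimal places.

0.073 per year

(1/N)·dN/dt = r(1 − N/K) = 0.178 × (1 − 370/626).
= 0.178 × 0.40895 = 0.072792.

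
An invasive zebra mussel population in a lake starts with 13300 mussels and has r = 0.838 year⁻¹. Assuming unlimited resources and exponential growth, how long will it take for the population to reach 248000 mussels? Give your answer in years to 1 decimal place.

3.5 years

Set N₀·e^(rt) = 248000: e^(0.838·t) = 248000/13300 = 18.647.
0.838·t = ln(18.647) = 2.9257, so t = 2.9257/0.838 = 3.4912.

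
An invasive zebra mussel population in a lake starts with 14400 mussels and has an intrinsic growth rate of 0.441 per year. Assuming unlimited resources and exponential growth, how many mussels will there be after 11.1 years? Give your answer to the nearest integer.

1924321 mussels

N(t) = N₀·e^(rt) = 14400 × e^(0.441×11.1) = 14400 × e^4.895.
e^4.895 ≈ 133.63, so N ≈ 14400 × 133.63 = 1.924321×10^6.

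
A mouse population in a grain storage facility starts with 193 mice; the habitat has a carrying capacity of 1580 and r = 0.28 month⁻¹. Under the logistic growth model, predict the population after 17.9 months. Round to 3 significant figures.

1510 mice

A = (K − N₀)/N₀ = (1580 − 193)/193 = 7.1865.
N(t) = K/(1 + A·e^(−rt)) = 1580/(1 + 7.1865×e^(−0.28×17.9)).
e^(−5.012) = 0.0066576; denominator = 1 + 7.1865×0.0066576 = 1.0478.
N = 1580/1.0478 = 1507.86.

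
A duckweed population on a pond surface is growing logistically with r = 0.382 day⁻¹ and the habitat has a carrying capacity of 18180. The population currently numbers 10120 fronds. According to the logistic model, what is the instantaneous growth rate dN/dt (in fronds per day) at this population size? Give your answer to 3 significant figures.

1710 fronds per day

dN/dt = rN(1 − N/K) = 0.382 × 10120 × (1 − 10120/18180).
1 − 10120/18180 = 0.44334; dN/dt = 0.382 × 10120 × 0.44334 = 1713.9.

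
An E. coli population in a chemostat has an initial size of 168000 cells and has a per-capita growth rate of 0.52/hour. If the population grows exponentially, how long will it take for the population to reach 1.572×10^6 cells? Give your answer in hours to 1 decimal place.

Set N₀·e^(rt) = 1.572×10^6: e^(0.52·t) = 1.572×10^6/168000 = 9.3571.
0.52·t = ln(9.3571) = 2.2361, so t = 2.2361/0.52 = 4.3003.

4.3 hours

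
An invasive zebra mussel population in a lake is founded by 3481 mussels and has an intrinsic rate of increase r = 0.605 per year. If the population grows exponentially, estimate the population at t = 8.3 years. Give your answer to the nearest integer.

527854 mussels

N(t) = N₀·e^(rt) = 3481 × e^(0.605×8.3) = 3481 × e^5.022.
e^5.022 ≈ 151.64, so N ≈ 3481 × 151.64 = 527854.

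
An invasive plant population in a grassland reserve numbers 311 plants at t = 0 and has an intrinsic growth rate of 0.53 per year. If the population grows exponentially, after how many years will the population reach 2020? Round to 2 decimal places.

Set N₀·e^(rt) = 2020: e^(0.53·t) = 2020/311 = 6.4952.
0.53·t = ln(6.4952) = 1.8711, so t = 1.8711/0.53 = 3.5303.

3.53 years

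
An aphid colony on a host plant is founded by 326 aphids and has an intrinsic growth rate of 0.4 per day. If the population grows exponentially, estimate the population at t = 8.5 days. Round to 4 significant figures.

9768 aphids

N(t) = N₀·e^(rt) = 326 × e^(0.4×8.5) = 326 × e^3.4.
e^3.4 ≈ 29.964, so N ≈ 326 × 29.964 = 9768.3.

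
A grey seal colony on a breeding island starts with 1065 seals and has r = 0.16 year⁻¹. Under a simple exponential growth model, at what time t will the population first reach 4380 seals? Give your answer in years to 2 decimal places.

8.84 years

Set N₀·e^(rt) = 4380: e^(0.16·t) = 4380/1065 = 4.1127.
0.16·t = ln(4.1127) = 1.4141, so t = 1.4141/0.16 = 8.838.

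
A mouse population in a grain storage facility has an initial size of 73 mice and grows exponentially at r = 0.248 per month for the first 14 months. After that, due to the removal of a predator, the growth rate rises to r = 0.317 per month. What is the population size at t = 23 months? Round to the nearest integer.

40760 mice

Phase 1: N(14) = 73·e^(0.248×14) = 73·e^3.472 = 2350.68.
Phase 2 runs for 23 − 14 = 9 months at r = 0.317.
N(23) = 2350.68·e^(0.317×9) = 2350.68·e^2.853 = 40760.1.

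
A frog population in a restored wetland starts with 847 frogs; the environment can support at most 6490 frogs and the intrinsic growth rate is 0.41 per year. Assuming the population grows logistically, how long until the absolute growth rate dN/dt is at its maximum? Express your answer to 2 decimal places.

4.63 years

Logistic growth is fastest at N = K/2 = 3245.
A = (K − N₀)/N₀ = 6.6623. Set K/(1 + A·e^(−rt)) = K/2 → A·e^(−rt) = 1.
e^(−0.41t) = 1/6.6623 = 0.150097, so t = ln(6.6623)/0.41 = 1.8965/0.41 = 4.6255.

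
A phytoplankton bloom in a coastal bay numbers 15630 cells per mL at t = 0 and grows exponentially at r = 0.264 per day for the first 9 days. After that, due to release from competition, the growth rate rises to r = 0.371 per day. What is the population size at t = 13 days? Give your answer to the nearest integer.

741883 cells per mL

Phase 1: N(9) = 15630·e^(0.264×9) = 15630·e^2.376 = 168206.
Phase 2 runs for 13 − 9 = 4 days at r = 0.371.
N(13) = 168206·e^(0.371×4) = 168206·e^1.484 = 741883.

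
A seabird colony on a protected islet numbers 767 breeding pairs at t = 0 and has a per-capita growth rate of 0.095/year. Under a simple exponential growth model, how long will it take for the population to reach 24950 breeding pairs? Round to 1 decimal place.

36.7 years

Set N₀·e^(rt) = 24950: e^(0.095·t) = 24950/767 = 32.529.
0.095·t = ln(32.529) = 3.4821, so t = 3.4821/0.095 = 36.654.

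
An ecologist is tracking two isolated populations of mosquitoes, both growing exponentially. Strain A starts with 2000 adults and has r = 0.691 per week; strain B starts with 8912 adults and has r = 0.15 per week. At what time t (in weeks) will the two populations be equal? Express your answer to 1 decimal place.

Set 2000·e^(0.691t) = 8912·e^(0.15t).
e^((0.691 − 0.15)t) = 8912/2000 → e^(0.541·t) = 4.456.
0.541·t = ln(4.456) = 1.4943, so t = 1.4943/0.541 = 2.762.

2.8 weeks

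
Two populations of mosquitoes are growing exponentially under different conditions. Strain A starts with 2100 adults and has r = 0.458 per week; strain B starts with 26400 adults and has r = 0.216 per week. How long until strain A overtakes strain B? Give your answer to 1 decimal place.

10.5 weeks

Set 2100·e^(0.458t) = 26400·e^(0.216t).
e^((0.458 − 0.216)t) = 26400/2100 → e^(0.242·t) = 12.571.
0.242·t = ln(12.571) = 2.5314, so t = 2.5314/0.242 = 10.46.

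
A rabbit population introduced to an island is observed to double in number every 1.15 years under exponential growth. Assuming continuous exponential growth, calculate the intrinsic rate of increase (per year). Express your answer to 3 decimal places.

0.603 per year

r = ln(2)/t_d = 0.6931/1.15 = 0.60274.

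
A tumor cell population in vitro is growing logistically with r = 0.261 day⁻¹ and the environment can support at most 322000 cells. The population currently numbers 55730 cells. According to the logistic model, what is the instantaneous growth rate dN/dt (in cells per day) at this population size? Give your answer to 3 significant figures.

12000 cells per day

dN/dt = rN(1 − N/K) = 0.261 × 55730 × (1 − 55730/322000).
1 − 55730/322000 = 0.82693; dN/dt = 0.261 × 55730 × 0.82693 = 12028.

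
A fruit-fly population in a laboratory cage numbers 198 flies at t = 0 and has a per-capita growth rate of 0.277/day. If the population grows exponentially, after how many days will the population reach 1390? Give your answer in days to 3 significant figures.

Set N₀·e^(rt) = 1390: e^(0.277·t) = 1390/198 = 7.0202.
0.277·t = ln(7.0202) = 1.9488, so t = 1.9488/0.277 = 7.0354.

7.04 days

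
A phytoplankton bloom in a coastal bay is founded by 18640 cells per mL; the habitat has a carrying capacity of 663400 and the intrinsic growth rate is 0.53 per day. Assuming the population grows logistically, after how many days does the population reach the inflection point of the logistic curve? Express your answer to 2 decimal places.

Logistic growth is fastest at N = K/2 = 331700.
A = (K − N₀)/N₀ = 34.59. Set K/(1 + A·e^(−rt)) = K/2 → A·e^(−rt) = 1.
e^(−0.53t) = 1/34.59 = 0.02891, so t = ln(34.59)/0.53 = 3.5436/0.53 = 6.686.

6.69 days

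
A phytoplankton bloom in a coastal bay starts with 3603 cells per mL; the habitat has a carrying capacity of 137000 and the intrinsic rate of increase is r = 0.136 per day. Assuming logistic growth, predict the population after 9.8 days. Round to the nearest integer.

A = (K − N₀)/N₀ = (137000 − 3603)/3603 = 37.024.
N(t) = K/(1 + A·e^(−rt)) = 137000/(1 + 37.024×e^(−0.136×9.8)).
e^(−1.333) = 0.26374; denominator = 1 + 37.024×0.26374 = 10.765.
N = 137000/10.765 = 12726.9.

12727 cells per mL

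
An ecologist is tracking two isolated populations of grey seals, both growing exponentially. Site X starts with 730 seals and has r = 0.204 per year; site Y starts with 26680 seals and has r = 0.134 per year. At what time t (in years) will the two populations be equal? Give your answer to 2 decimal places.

Set 730·e^(0.204t) = 26680·e^(0.134t).
e^((0.204 − 0.134)t) = 26680/730 → e^(0.07·t) = 36.548.
0.07·t = ln(36.548) = 3.5986, so t = 3.5986/0.07 = 51.409.

51.41 years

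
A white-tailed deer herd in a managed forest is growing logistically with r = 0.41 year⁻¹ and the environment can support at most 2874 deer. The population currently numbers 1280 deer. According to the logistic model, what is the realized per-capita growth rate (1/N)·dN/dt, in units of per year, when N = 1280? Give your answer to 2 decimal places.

0.23 per year

(1/N)·dN/dt = r(1 − N/K) = 0.41 × (1 − 1280/2874).
= 0.41 × 0.55463 = 0.2274.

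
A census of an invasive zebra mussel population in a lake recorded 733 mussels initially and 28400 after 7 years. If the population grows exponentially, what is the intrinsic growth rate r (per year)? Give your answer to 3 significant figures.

From N(t) = N₀·e^(rt): e^(r·7) = 28400/733 = 38.745.
r·7 = ln(38.745) = 3.657, so r = 3.657/7 = 0.52243.

0.522 per year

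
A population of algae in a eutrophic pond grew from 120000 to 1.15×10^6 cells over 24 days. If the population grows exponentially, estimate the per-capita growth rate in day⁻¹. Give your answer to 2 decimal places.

0.09 per day

From N(t) = N₀·e^(rt): e^(r·24) = 1.15×10^6/120000 = 9.5833.
r·24 = ln(9.5833) = 2.26, so r = 2.26/24 = 0.094168.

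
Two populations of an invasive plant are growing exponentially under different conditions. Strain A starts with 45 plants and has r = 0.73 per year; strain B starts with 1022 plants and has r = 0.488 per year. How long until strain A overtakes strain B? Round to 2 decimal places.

12.90 years

Set 45·e^(0.73t) = 1022·e^(0.488t).
e^((0.73 − 0.488)t) = 1022/45 → e^(0.242·t) = 22.711.
0.242·t = ln(22.711) = 3.1229, so t = 3.1229/0.242 = 12.904.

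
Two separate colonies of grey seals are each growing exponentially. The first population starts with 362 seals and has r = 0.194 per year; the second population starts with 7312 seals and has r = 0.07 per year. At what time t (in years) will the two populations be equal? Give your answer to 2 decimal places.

24.24 years

Set 362·e^(0.194t) = 7312·e^(0.07t).
e^((0.194 − 0.07)t) = 7312/362 → e^(0.124·t) = 20.199.
0.124·t = ln(20.199) = 3.0056, so t = 3.0056/0.124 = 24.239.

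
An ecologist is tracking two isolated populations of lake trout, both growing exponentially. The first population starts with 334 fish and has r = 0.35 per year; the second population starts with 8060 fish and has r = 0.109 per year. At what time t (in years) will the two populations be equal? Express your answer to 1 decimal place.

13.2 years

Set 334·e^(0.35t) = 8060·e^(0.109t).
e^((0.35 − 0.109)t) = 8060/334 → e^(0.241·t) = 24.132.
0.241·t = ln(24.132) = 3.1835, so t = 3.1835/0.241 = 13.21.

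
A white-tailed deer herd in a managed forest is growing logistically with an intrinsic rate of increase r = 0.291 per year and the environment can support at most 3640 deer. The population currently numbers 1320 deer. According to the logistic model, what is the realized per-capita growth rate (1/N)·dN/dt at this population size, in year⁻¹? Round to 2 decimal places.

(1/N)·dN/dt = r(1 − N/K) = 0.291 × (1 − 1320/3640).
= 0.291 × 0.63736 = 0.18547.

0.19 per year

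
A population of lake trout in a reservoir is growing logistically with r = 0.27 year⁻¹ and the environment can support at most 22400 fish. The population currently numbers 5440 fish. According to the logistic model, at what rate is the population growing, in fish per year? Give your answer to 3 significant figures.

1110 fish per year

dN/dt = rN(1 − N/K) = 0.27 × 5440 × (1 − 5440/22400).
1 − 5440/22400 = 0.75714; dN/dt = 0.27 × 5440 × 0.75714 = 1112.1.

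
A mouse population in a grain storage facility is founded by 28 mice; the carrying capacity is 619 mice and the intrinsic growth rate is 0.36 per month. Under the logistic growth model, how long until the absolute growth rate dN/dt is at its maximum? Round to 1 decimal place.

8.5 months

Logistic growth is fastest at N = K/2 = 309.5.
A = (K − N₀)/N₀ = 21.107. Set K/(1 + A·e^(−rt)) = K/2 → A·e^(−rt) = 1.
e^(−0.36t) = 1/21.107 = 0.0473773, so t = ln(21.107)/0.36 = 3.0496/0.36 = 8.4711.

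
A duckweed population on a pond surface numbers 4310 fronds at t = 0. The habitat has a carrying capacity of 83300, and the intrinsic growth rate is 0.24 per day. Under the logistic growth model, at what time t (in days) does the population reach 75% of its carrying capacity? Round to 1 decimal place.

16.7 days

A = (K − N₀)/N₀ = (83300 − 4310)/4310 = 18.327.
Solve 83300/(1 + 18.327·e^(−0.24t)) = 62475: 1 + 18.327·e^(−0.24t) = 1.3333, so e^(−0.24t) = 0.018188.
−0.24·t = ln(0.018188) = -4.007, so t = 4.007/0.24 = 16.696.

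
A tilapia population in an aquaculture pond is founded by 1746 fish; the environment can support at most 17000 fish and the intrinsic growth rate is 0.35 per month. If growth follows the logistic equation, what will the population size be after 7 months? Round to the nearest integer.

A = (K − N₀)/N₀ = (17000 − 1746)/1746 = 8.7365.
N(t) = K/(1 + A·e^(−rt)) = 17000/(1 + 8.7365×e^(−0.35×7)).
e^(−2.45) = 0.086294; denominator = 1 + 8.7365×0.086294 = 1.7539.
N = 17000/1.7539 = 9692.64.

9693 fish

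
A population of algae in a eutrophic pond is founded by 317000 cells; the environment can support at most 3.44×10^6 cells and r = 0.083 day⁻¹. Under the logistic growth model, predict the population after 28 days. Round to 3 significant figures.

A = (K − N₀)/N₀ = (3.44×10^6 − 317000)/317000 = 9.8517.
N(t) = K/(1 + A·e^(−rt)) = 3.44×10^6/(1 + 9.8517×e^(−0.083×28)).
e^(−2.324) = 0.097881; denominator = 1 + 9.8517×0.097881 = 1.9643.
N = 3.44×10^6/1.9643 = 1.75126×10^6.

1750000 cells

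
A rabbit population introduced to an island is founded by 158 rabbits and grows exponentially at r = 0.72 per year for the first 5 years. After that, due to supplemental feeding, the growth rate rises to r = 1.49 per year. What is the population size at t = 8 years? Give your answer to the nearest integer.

Phase 1: N(5) = 158·e^(0.72×5) = 158·e^3.6 = 5782.52.
Phase 2 runs for 8 − 5 = 3 years at r = 1.49.
N(8) = 5782.52·e^(1.49×3) = 5782.52·e^4.47 = 505142.

505142 rabbits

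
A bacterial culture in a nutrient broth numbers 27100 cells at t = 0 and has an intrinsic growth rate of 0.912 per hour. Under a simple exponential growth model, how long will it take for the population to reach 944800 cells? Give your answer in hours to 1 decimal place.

Set N₀·e^(rt) = 944800: e^(0.912·t) = 944800/27100 = 34.863.
0.912·t = ln(34.863) = 3.5514, so t = 3.5514/0.912 = 3.8941.

3.9 hours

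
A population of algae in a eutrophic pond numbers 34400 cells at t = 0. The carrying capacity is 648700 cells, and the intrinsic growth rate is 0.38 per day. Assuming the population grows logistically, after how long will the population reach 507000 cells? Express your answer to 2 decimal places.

10.94 days

A = (K − N₀)/N₀ = (648700 − 34400)/34400 = 17.858.
Solve 648700/(1 + 17.858·e^(−0.38t)) = 507000: 1 + 17.858·e^(−0.38t) = 1.2795, so e^(−0.38t) = 0.0156509.
−0.38·t = ln(0.0156509) = -4.1572, so t = 4.1572/0.38 = 10.94.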